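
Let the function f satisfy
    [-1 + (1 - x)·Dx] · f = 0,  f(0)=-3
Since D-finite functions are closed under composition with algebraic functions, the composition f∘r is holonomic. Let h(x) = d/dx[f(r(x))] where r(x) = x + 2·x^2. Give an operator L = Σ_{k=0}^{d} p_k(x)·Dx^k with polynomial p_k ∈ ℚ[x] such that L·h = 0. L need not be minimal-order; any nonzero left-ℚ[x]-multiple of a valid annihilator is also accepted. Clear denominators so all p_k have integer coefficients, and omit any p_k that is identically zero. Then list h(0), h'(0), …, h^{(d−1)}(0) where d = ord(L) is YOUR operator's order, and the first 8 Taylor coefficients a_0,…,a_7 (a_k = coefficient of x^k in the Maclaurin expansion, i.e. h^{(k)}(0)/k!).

L = (6 + 12·x + 24·x^2) + (-1 - 3·x + 6·x^2 + 8·x^3)·Dx  (order 1).
h: a_k = -3, -18, -45, -132, -315, -774, -1785, -4104, …
ICs: h(0) = -3.

f: a_k = -3, -3, -3, -3, -3, -3, -3, -3, …
Substitute x→r, Dx→(1/r')Dx; clear ⇒ L₀.
Differentiate: ansatz ord ≤ ord L₀ ⇒ L.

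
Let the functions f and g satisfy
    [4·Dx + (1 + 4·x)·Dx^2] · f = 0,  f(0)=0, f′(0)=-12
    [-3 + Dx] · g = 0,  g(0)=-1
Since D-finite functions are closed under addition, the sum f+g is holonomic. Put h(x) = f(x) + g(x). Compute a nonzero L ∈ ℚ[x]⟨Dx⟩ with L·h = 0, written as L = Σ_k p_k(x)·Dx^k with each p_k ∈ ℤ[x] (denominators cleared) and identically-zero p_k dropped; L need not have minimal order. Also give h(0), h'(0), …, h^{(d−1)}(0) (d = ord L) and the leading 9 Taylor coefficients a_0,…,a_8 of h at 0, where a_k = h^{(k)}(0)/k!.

L = (-132 - 144·x)·Dx + (23 - 72·x - 144·x^2)·Dx^2 + (7 + 40·x + 48·x^2)·Dx^3  (order 3).
h: a_k = -1, -15, 39/2, -137/2, 1509/8, -24657/40, 163759/80, -3932403/560, 110099751/4480, …
ICs: h(0) = -1, h′(0) = -15, h′′(0) = 39.

f: a_k = 0, -12, 24, -64, 192, -3072/5, 2048, -49152/7, 24576, …
g: a_k = -1, -3, -9/2, -9/2, -27/8, -81/40, -81/80, -243/560, -729/4480, …
Weyl lclm of L_f,L_g ⇒ L₀ (ord ≤ 3).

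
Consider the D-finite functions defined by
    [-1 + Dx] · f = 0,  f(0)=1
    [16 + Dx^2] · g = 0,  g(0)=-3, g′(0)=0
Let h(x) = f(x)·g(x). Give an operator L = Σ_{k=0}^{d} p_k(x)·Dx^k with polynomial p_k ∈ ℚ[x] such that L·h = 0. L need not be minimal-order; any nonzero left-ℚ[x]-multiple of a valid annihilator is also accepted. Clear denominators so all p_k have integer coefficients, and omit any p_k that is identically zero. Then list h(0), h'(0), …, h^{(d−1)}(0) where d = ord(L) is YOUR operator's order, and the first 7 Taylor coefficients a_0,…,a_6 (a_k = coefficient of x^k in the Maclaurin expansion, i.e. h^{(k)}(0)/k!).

L = 17 - 2·Dx + Dx^2  (order 2).
h: a_k = -3, -3, 45/2, 47/2, -161/8, -1121/40, 33/16, …
ICs: h(0) = -3, h′(0) = -3.

f: a_k = 1, 1, 1/2, 1/6, 1/24, 1/120, 1/720, …
g: a_k = -3, 0, 24, 0, -32, 0, 256/15, …
h₀=f·g: eliminate ⇒ L₀, order ≤ 1·2.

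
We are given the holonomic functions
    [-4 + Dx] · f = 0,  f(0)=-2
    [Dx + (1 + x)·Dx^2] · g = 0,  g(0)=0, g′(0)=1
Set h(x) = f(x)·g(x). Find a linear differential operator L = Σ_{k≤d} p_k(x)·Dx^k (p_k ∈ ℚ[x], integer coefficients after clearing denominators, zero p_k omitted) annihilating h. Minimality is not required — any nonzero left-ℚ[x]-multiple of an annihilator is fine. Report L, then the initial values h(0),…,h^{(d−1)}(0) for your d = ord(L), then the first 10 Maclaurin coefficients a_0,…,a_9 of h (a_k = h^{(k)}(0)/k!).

L = (12 + 16·x) + (-7 - 8·x)·Dx + (1 + x)·Dx^2  (order 2).
h: a_k = 0, -2, -7, -38/3, -31/2, -72/5, -97/9, -2134/315, -659/180, -1649/945, …
ICs: h(0) = 0, h′(0) = -2.

f: a_k = -2, -8, -16, -64/3, -64/3, -256/15, -512/45, -2048/315, -1024/315, -4096/2835, …
g: a_k = 0, 1, -1/2, 1/3, -1/4, 1/5, -1/6, 1/7, -1/8, 1/9, …
Product ⇒ symmetric product L₀, ord ≤ 2.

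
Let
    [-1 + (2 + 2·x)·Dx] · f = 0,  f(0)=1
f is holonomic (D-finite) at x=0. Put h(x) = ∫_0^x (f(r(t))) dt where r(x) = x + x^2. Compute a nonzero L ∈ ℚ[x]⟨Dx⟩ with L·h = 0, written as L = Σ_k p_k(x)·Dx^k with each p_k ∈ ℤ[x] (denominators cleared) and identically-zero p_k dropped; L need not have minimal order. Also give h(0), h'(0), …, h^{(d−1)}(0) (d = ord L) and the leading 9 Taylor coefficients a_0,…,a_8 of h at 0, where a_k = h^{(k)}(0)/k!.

f: a_k = 1, 1/2, -1/8, 1/16, -5/128, 7/256, -21/1024, 33/2048, -429/32768, …
Change of var in L_f (x↦r) gives L₀.
h=∫h₀ ⇒ L = L₀·Dx.
L = (-1 - 2·x)·Dx + (2 + 2·x + 2·x^2)·Dx^2  (order 2).
h: a_k = 0, 1, 1/4, 1/8, -3/64, 3/640, 5/512, -57/7168, 21/16384, …
ICs: h(0) = 0, h′(0) = 1.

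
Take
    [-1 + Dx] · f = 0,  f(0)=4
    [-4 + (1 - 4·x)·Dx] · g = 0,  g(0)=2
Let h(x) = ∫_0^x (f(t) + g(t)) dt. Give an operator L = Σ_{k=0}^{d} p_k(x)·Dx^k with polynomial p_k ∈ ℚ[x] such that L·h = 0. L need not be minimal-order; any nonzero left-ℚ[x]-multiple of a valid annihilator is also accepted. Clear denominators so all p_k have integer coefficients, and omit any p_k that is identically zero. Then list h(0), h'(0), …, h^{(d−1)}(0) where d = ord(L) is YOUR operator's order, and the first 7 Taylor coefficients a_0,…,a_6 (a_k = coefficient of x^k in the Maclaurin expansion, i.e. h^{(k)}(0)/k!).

L = (28 + 16·x)·Dx + (-31 - 8·x + 16·x^2)·Dx^2 + (3 - 8·x - 16·x^2)·Dx^3  (order 3).
h: a_k = 0, 6, 6, 34/3, 193/6, 3073/30, 61441/180, …
ICs: h(0) = 0, h′(0) = 6, h′′(0) = 12.

f: a_k = 4, 4, 2, 2/3, 1/6, 1/30, 1/180, …
g: a_k = 2, 8, 32, 128, 512, 2048, 8192, …
Sum ⇒ L₀ = lclm(L_f,L_g) in ℚ(x)⟨Dx⟩.
∫: right-multiply L₀ by Dx.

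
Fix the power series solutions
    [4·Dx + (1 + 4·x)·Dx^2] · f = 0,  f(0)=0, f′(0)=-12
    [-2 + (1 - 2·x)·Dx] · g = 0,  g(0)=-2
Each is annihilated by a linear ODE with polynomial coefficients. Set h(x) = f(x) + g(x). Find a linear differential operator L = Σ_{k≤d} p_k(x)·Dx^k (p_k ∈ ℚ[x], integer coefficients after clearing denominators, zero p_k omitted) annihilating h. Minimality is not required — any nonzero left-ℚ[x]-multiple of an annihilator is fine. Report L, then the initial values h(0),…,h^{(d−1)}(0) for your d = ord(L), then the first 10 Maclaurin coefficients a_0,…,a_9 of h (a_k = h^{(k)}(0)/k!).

f: a_k = 0, -12, 24, -64, 192, -3072/5, 2048, -49152/7, 24576, -262144/3, …
g: a_k = -2, -4, -8, -16, -32, -64, -128, -256, -512, -1024, …
Weyl lclm of L_f,L_g ⇒ L₀ (ord ≤ 3).
L = (-28 - 16·x)·Dx + (1 - 40·x - 32·x^2)·Dx^2 + (1 + 3·x - 6·x^2 - 8·x^3)·Dx^3  (order 3).
h: a_k = -2, -16, 16, -80, 160, -3392/5, 1920, -50944/7, 24064, -265216/3, …
ICs: h(0) = -2, h′(0) = -16, h′′(0) = 32.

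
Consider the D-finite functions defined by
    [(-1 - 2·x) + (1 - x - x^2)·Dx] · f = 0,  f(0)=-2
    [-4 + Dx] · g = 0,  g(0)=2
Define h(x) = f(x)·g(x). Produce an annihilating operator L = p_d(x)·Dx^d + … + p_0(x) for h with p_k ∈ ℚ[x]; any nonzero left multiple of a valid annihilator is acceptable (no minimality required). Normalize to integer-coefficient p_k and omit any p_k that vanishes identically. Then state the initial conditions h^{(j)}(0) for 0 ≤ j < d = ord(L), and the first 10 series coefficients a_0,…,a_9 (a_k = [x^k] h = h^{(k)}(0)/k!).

f: a_k = -2, -2, -4, -6, -10, -16, -26, -42, -68, -110, …
g: a_k = 2, 8, 16, 64/3, 64/3, 256/15, 512/45, 2048/315, 1024/315, 4096/2835, …
Sym-product of L_f,L_g gives L₀ (≤ ord 1).
L = (5 - 2·x - 4·x^2) + (-1 + x + x^2)·Dx  (order 1).
h: a_k = -4, -20, -56, -356/3, -652/3, -5552/15, -5492/9, -312908/315, -507176/315, -1055564/405, …
ICs: h(0) = -4.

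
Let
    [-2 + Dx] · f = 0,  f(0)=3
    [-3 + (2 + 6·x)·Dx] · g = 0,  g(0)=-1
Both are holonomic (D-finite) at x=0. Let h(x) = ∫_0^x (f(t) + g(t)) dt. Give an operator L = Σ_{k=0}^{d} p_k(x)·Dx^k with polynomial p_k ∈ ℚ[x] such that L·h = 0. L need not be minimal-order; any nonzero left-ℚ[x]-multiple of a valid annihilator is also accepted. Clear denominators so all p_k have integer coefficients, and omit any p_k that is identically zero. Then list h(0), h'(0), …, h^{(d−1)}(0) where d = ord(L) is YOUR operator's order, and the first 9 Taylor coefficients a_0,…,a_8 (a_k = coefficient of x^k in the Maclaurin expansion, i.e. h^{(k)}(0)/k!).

f: a_k = 3, 6, 6, 4, 2, 4/5, 4/15, 8/105, 2/105, …
g: a_k = -1, -3/2, 9/8, -27/16, 405/128, -1701/256, 15309/1024, -72171/2048, 2814669/32768, …
h₀=f+g: left-lcm gives L₀, ord ≤ 2.
h=∫₀ˣh₀: take L = L₀·Dx.
L = (42 + 72·x)·Dx + (-25 - 96·x - 144·x^2)·Dx^2 + (2 + 30·x + 72·x^2)·Dx^3  (order 3).
h: a_k = 0, 2, 9/4, 19/8, 37/64, 661/640, -7481/7680, 233731/107520, -7561571/1720320, …
ICs: h(0) = 0, h′(0) = 2, h′′(0) = 9/2.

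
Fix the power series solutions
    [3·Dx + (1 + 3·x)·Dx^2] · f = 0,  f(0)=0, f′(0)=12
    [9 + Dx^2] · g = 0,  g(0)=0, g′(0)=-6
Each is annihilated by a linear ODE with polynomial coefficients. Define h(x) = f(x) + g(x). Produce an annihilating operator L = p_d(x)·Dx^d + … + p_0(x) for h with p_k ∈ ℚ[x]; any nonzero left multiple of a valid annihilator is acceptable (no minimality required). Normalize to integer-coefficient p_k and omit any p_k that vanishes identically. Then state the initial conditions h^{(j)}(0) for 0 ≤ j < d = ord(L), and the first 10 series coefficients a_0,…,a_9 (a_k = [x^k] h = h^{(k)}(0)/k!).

L = (63 + 54·x + 81·x^2)·Dx + (9 + 45·x + 81·x^2 + 81·x^3)·Dx^2 + (7 + 6·x + 9·x^2)·Dx^3 + (1 + 5·x + 9·x^2 + 9·x^3)·Dx^4  (order 4).
h: a_k = 0, 6, -18, 45, -81, 3807/20, -486, 350163/280, -6561/2, 19595277/2240, …
ICs: h(0) = 0, h′(0) = 6, h′′(0) = -36, h′′′(0) = 270.

f: a_k = 0, 12, -18, 36, -81, 972/5, -486, 8748/7, -6561/2, 8748, …
g: a_k = 0, -6, 0, 9, 0, -81/20, 0, 243/280, 0, -243/2240, …
h₀=f+g: left-lcm gives L₀, ord ≤ 4.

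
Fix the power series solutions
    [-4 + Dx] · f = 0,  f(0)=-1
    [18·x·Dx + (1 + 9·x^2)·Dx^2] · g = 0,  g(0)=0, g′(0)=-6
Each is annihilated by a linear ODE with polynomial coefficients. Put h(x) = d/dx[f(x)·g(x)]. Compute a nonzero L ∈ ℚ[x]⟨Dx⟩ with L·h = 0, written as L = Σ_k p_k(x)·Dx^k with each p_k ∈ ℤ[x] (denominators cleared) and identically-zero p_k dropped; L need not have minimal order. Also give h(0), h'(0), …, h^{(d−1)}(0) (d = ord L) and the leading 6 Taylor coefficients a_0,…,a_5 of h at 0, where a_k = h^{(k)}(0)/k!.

L = (-4 - 288·x + 1548·x^2 - 2592·x^3 + 2592·x^4) + (-7 + 108·x - 531·x^2 + 972·x^3 - 1296·x^4)·Dx + (2 - 9·x + 36·x^2 - 81·x^3 + 162·x^4)·Dx^2  (order 2).
h: a_k = 6, 48, 90, -32, 86, 1488, …
ICs: h(0) = 6, h′(0) = 48.

f: a_k = -1, -4, -8, -32/3, -32/3, -128/15, …
g: a_k = 0, -6, 0, 18, 0, -486/5, …
Sym-product of L_f,L_g gives L₀ (≤ ord 2).
Derive L from L₀ (diff closure).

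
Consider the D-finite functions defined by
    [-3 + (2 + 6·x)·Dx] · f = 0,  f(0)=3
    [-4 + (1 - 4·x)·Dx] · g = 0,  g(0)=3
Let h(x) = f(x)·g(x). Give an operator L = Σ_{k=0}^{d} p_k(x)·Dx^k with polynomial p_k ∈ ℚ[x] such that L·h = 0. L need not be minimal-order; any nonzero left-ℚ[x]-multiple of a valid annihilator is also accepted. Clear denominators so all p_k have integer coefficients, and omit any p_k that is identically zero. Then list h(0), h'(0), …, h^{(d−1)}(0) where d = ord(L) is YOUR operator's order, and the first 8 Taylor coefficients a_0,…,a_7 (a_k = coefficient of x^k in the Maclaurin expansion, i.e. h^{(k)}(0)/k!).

f: a_k = 3, 9/2, -27/8, 81/16, -1215/128, 5103/256, -45927/1024, 216513/2048, …
g: a_k = 3, 12, 48, 192, 768, 3072, 12288, 49152, …
f·g: L₀ = L_f ⊗_s L_g, ord ≤ 1·1.
L = (11 + 12·x) + (-2 + 2·x + 24·x^2)·Dx  (order 1).
h: a_k = 9, 99/2, 1503/8, 12267/16, 388899/128, 3126501/256, 49886235/1024, 399739419/2048, …
ICs: h(0) = 9.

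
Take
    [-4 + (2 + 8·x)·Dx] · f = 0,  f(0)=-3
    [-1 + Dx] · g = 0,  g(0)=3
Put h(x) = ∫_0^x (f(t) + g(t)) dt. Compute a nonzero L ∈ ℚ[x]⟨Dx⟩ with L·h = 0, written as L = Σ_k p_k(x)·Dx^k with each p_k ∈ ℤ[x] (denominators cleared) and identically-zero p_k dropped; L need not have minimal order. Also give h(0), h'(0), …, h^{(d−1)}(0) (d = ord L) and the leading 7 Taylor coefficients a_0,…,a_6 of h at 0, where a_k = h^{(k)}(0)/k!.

f: a_k = -3, -6, 6, -12, 30, -84, 252, …
g: a_k = 3, 3, 3/2, 1/2, 1/8, 1/40, 1/240, …
Sum ⇒ L₀ = lclm(L_f,L_g) in ℚ(x)⟨Dx⟩.
h=∫h₀ ⇒ L = L₀·Dx.
L = (6 + 8·x)·Dx + (-5 - 8·x - 16·x^2)·Dx^2 + (-1 + 16·x^2)·Dx^3  (order 3).
h: a_k = 0, 0, -3/2, 5/2, -23/8, 241/40, -3359/240, …
ICs: h(0) = 0, h′(0) = 0, h′′(0) = -3.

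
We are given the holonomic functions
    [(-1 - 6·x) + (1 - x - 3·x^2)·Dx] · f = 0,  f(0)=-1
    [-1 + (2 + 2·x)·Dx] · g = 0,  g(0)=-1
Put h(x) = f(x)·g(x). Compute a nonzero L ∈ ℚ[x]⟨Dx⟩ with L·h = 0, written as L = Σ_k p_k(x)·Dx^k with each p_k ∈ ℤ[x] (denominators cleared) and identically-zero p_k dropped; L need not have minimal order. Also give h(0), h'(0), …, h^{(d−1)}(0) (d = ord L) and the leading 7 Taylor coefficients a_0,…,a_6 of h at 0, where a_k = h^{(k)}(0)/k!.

f: a_k = -1, -1, -4, -7, -19, -40, -97, …
g: a_k = -1, -1/2, 1/8, -1/16, 5/128, -7/256, 21/1024, …
L₀ := L_f ⊗_s L_g (sym. prod.), ord ≤ 1.
L = (3 + 13·x + 9·x^2) + (-2 + 8·x^2 + 6·x^3)·Dx  (order 1).
h: a_k = 1, 3/2, 35/8, 143/16, 2819/128, 12509/256, 117671/1024, …
ICs: h(0) = 1.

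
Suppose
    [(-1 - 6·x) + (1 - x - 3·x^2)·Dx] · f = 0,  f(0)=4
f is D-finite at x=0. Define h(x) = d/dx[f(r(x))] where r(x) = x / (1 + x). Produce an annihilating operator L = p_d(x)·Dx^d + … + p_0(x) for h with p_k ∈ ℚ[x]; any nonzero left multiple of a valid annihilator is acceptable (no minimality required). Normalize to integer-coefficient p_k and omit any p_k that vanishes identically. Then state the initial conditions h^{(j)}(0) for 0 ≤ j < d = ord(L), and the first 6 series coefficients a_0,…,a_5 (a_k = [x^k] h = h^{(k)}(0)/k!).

f: a_k = 4, 4, 16, 28, 76, 160, …
Change of var in L_f (x↦r) gives L₀.
Derive L from L₀ (diff closure).
L = (6 + 18·x + 72·x^2 + 42·x^3) + (-1 - 9·x - 12·x^2 + 17·x^3 + 21·x^4)·Dx  (order 1).
h: a_k = 4, 24, 0, 144, -180, 864, …
ICs: h(0) = 4.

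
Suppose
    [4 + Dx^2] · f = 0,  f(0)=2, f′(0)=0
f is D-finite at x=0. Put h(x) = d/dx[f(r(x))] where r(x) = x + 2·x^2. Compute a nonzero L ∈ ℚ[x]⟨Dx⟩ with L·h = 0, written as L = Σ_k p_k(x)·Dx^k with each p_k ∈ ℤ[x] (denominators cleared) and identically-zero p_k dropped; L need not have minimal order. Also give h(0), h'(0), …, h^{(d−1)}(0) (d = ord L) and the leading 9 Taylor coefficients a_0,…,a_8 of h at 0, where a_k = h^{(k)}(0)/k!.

L = (52 + 64·x + 384·x^2 + 1024·x^3 + 1024·x^4) + (-12 - 48·x)·Dx + (1 + 8·x + 16·x^2)·Dx^2  (order 2).
h: a_k = 0, -8, -48, -176/3, 160/3, 2864/15, 4256/15, 26912/315, -8896/35, …
ICs: h(0) = 0, h′(0) = -8.

f: a_k = 2, 0, -4, 0, 4/3, 0, -8/45, 0, 4/315, …
L₀ from L_f via x↦r, Dx↦r'^{-1}Dx.
h=h₀': d/dx-closure on L₀ ⇒ L.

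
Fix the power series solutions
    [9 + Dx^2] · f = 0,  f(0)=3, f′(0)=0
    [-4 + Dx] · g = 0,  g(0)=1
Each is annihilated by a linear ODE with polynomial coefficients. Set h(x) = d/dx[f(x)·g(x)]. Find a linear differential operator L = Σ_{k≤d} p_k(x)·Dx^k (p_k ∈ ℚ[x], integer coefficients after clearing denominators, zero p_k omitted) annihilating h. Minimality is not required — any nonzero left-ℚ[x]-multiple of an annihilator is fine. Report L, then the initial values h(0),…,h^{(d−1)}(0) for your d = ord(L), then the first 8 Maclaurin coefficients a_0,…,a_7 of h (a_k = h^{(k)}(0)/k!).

L = 25 - 8·Dx + Dx^2  (order 2).
h: a_k = 12, 21, -66, -527/2, -779/2, -11753/40, -4031/60, 164833/1680, …
ICs: h(0) = 12, h′(0) = 21.

f: a_k = 3, 0, -27/2, 0, 81/8, 0, -243/80, 0, …
g: a_k = 1, 4, 8, 32/3, 32/3, 128/15, 256/45, 1024/315, …
Sym-product of L_f,L_g gives L₀ (≤ ord 2).
Derive L from L₀ (diff closure).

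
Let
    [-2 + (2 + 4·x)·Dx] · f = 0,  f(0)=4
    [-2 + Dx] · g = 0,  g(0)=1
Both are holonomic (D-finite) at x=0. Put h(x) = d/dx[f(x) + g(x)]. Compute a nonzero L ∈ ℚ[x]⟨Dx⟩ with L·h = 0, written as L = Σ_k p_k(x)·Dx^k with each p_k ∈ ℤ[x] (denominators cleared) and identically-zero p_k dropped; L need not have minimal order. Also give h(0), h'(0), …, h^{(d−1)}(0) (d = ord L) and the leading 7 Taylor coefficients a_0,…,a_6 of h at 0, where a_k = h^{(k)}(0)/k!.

L = (-10 - 8·x) + (-1 - 16·x - 16·x^2)·Dx + (3 + 10·x + 8·x^2)·Dx^2  (order 2).
h: a_k = 6, 0, 10, -22/3, 113/6, -929/30, 10427/180, …
ICs: h(0) = 6, h′(0) = 0.

f: a_k = 4, 4, -2, 2, -5/2, 7/2, -21/4, …
g: a_k = 1, 2, 2, 4/3, 2/3, 4/15, 4/45, …
f+g: L₀ = lclm(L_f,L_g), ord ≤ 1+1.
h₀' ⇒ L via d/dx closure of L₀.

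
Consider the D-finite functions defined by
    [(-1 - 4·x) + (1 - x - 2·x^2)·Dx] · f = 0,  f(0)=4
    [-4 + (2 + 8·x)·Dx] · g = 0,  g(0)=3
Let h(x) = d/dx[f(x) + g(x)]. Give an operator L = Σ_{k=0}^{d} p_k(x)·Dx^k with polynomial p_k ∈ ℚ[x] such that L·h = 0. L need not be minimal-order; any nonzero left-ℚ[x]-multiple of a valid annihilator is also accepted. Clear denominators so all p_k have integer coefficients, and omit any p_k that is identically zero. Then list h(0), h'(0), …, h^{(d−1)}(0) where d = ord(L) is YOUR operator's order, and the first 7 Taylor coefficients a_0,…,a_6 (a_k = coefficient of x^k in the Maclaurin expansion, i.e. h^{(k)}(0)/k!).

L = (-66 - 300·x - 720·x^2 - 480·x^3 - 480·x^4) + (-9 - 180·x - 954·x^2 - 1872·x^3 - 1800·x^4 - 1440·x^5)·Dx + (4 + 33·x + 69·x^2 - 28·x^3 - 228·x^4 - 480·x^5 - 320·x^6)·Dx^2  (order 2).
h: a_k = 10, 12, 96, 56, 840, -480, 7924, …
ICs: h(0) = 10, h′(0) = 12.

f: a_k = 4, 4, 12, 20, 44, 84, 172, …
g: a_k = 3, 6, -6, 12, -30, 84, -252, …
h₀=f+g: left-lcm gives L₀, ord ≤ 2.
h₀' ⇒ L via d/dx closure of L₀.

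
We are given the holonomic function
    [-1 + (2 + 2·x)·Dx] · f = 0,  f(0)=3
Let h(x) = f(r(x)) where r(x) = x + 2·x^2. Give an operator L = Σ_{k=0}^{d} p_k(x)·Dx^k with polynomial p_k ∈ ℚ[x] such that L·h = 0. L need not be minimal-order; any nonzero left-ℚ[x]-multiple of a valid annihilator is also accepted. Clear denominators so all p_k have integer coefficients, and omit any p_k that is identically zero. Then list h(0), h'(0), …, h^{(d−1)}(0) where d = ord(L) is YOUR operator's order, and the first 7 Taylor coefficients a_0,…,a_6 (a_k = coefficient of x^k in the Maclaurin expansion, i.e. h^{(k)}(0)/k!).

f: a_k = 3, 3/2, -3/8, 3/16, -15/128, 21/256, -63/1024, …
L₀ from L_f via x↦r, Dx↦r'^{-1}Dx.
L = (-1 - 4·x) + (2 + 2·x + 4·x^2)·Dx  (order 1).
h: a_k = 3, 3/2, 21/8, -21/16, -63/128, 357/256, -567/1024, …
ICs: h(0) = 3.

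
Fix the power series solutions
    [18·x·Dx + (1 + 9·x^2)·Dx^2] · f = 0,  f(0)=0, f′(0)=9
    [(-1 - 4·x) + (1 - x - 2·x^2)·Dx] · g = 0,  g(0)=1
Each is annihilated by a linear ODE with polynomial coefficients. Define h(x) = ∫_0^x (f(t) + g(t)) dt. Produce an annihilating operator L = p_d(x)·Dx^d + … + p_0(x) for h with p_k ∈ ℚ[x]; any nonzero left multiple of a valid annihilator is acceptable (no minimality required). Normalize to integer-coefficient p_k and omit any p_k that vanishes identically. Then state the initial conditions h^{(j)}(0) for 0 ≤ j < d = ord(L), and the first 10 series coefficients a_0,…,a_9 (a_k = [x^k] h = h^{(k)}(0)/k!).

f: a_k = 0, 9, 0, -27, 0, 729/5, 0, -6561/7, 0, 6561, …
g: a_k = 1, 1, 3, 5, 11, 21, 43, 85, 171, 341, …
Sum ⇒ L₀ = lclm(L_f,L_g) in ℚ(x)⟨Dx⟩.
∫: right-multiply L₀ by Dx.
L = (18 - 72·x - 918·x^2 - 1872·x^3 - 4608·x^4 - 1296·x^6)·Dx^2 + (-8 - 30·x - 278·x^3 - 1788·x^4 - 3216·x^5 - 324·x^6 - 1296·x^7)·Dx^3 + (1 + 4·x + 24·x^2 + 4·x^3 + 103·x^4 - 300·x^5 - 312·x^6 - 108·x^7 - 216·x^8)·Dx^4  (order 4).
h: a_k = 0, 1, 5, 1, -11/2, 11/5, 139/5, 43/7, -2983/28, 19, …
ICs: h(0) = 0, h′(0) = 1, h′′(0) = 10, h′′′(0) = 6.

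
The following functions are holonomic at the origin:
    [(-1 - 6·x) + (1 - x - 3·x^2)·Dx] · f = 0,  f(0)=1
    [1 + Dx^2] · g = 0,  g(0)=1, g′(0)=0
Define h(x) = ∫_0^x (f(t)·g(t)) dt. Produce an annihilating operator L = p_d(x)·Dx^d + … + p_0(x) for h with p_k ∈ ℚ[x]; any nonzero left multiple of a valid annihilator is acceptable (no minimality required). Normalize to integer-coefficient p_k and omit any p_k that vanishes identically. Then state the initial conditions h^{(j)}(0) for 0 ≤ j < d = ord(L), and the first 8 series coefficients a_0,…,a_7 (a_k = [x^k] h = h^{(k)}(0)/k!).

f: a_k = 1, 1, 4, 7, 19, 40, 97, 217, …
g: a_k = 1, 0, -1/2, 0, 1/24, 0, -1/720, 0, …
h₀=f·g: eliminate ⇒ L₀, order ≤ 1·2.
Integrate: L := L₀·Dx.
L = (5 + x + 3·x^2)·Dx + (2 + 12·x)·Dx^2 + (-1 + x + 3·x^2)·Dx^3  (order 3).
h: a_k = 0, 1, 1/2, 7/6, 13/8, 409/120, 877/144, 9017/720, …
ICs: h(0) = 0, h′(0) = 1, h′′(0) = 1.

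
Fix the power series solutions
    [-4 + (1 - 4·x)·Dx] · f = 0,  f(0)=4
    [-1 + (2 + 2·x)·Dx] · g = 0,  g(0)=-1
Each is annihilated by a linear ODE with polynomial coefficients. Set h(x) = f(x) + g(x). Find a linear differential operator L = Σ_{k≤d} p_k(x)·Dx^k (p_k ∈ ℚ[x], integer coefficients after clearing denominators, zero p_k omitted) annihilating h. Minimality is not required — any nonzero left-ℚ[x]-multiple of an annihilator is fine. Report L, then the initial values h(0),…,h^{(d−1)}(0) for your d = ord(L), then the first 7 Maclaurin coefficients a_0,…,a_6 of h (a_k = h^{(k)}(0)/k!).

f: a_k = 4, 16, 64, 256, 1024, 4096, 16384, …
g: a_k = -1, -1/2, 1/8, -1/16, 5/128, -7/256, 21/1024, …
Weyl lclm of L_f,L_g ⇒ L₀ (ord ≤ 2).
L = (-68 - 48·x) + (129 + 248·x + 144·x^2)·Dx + (-14 + 18·x + 128·x^2 + 96·x^3)·Dx^2  (order 2).
h: a_k = 3, 31/2, 513/8, 4095/16, 131077/128, 1048569/256, 16777237/1024, …
ICs: h(0) = 3, h′(0) = 31/2.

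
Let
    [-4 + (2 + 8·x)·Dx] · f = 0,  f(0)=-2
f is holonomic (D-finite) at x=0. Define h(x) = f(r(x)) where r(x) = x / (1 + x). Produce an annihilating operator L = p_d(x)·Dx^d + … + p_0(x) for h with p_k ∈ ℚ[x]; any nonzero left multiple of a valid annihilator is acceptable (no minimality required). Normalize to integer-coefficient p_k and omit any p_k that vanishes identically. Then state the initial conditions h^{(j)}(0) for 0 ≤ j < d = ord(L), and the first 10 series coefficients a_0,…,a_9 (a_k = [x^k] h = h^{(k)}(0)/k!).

f: a_k = -2, -4, 4, -8, 20, -56, 168, -528, 1716, -5720, …
L₀ from L_f via x↦r, Dx↦r'^{-1}Dx.
L = -2 + (1 + 6·x + 5·x^2)·Dx  (order 1).
h: a_k = -2, -4, 8, -20, 60, -204, 752, -2924, 11800, -48940, …
ICs: h(0) = -2.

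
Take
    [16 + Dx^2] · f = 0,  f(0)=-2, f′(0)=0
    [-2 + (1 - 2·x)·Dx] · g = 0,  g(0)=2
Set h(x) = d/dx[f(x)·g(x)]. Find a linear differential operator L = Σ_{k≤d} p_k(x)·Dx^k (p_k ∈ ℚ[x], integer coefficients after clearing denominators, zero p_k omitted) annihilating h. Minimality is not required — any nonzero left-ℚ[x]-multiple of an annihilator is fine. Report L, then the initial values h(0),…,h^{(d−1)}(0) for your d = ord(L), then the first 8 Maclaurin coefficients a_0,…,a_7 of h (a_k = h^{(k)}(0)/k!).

f: a_k = -2, 0, 16, 0, -64/3, 0, 512/45, 0, …
g: a_k = 2, 4, 8, 16, 32, 64, 128, 256, …
h₀=f·g: eliminate ⇒ L₀, order ≤ 2·1.
h=h₀': d/dx-closure on L₀ ⇒ L.
L = (8 - 64·x + 64·x^2) + (-4 + 8·x)·Dx + (1 - 4·x + 4·x^2)·Dx^2  (order 2).
h: a_k = -8, 32, 96, 256/3, 640/3, 9728/15, 68096/45, 1073152/315, …
ICs: h(0) = -8, h′(0) = 32.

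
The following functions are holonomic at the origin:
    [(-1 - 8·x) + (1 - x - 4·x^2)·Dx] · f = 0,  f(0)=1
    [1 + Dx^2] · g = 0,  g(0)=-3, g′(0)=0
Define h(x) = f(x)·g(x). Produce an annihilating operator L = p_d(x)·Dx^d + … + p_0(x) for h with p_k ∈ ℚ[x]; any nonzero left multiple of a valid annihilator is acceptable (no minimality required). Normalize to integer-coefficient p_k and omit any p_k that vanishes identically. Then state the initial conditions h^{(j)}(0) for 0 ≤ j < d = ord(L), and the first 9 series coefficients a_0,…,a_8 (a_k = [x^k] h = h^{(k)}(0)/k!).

f: a_k = 1, 1, 5, 9, 29, 65, 181, 441, 1165, …
g: a_k = -3, 0, 3/2, 0, -1/8, 0, 1/240, 0, -1/13440, …
Product ⇒ symmetric product L₀, ord ≤ 2.
L = (7 + x + 4·x^2) + (2 + 16·x)·Dx + (-1 + x + 4·x^2)·Dx^2  (order 2).
h: a_k = -3, -3, -27/2, -51/2, -637/8, -1453/8, -120029/240, -294389/240, -14457427/4480, …
ICs: h(0) = -3, h′(0) = -3.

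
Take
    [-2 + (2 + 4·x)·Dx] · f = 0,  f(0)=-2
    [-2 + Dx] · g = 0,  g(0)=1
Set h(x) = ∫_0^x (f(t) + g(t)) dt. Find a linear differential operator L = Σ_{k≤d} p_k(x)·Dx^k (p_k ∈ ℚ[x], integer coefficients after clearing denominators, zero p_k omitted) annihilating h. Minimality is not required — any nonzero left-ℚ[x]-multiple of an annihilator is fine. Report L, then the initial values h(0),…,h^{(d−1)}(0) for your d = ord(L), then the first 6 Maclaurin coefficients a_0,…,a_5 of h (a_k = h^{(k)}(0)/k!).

f: a_k = -2, -2, 1, -1, 5/4, -7/4, …
g: a_k = 1, 2, 2, 4/3, 2/3, 4/15, …
Weyl lclm of L_f,L_g ⇒ L₀ (ord ≤ 2).
h=∫h₀ ⇒ L = L₀·Dx.
L = (6 + 8·x)·Dx + (-5 - 16·x - 16·x^2)·Dx^2 + (1 + 6·x + 8·x^2)·Dx^3  (order 3).
h: a_k = 0, -1, 0, 1, 1/12, 23/60, …
ICs: h(0) = 0, h′(0) = -1, h′′(0) = 0.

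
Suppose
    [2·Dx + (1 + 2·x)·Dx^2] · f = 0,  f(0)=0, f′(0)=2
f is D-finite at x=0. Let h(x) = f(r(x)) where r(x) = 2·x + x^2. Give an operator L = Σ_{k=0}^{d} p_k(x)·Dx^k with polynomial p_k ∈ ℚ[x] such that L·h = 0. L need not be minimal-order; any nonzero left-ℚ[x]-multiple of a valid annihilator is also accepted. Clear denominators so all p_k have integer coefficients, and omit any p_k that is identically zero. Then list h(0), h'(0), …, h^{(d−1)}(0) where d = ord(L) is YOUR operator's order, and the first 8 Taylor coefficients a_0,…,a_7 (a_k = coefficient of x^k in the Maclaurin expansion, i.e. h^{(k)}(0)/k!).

f: a_k = 0, 2, -2, 8/3, -4, 32/5, -32/3, 128/7, …
f∘r: x↦r, Dx↦Dx/r' in L_f ⇒ L₀.
L = (3 + 4·x + 2·x^2)·Dx + (1 + 5·x + 6·x^2 + 2·x^3)·Dx^2  (order 2).
h: a_k = 0, 4, -6, 40/3, -34, 464/5, -264, 5408/7, …
ICs: h(0) = 0, h′(0) = 4.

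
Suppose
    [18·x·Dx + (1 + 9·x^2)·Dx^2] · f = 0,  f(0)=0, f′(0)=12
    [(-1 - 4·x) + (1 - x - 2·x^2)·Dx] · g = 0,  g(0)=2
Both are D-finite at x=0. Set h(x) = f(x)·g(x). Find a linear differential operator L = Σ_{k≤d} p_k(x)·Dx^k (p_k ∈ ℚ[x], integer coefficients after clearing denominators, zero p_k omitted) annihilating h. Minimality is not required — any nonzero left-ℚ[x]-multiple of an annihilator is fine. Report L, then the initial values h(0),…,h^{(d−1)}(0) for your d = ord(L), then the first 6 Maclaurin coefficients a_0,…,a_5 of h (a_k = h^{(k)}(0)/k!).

f: a_k = 0, 12, 0, -36, 0, 972/5, …
g: a_k = 2, 2, 6, 10, 22, 42, …
L₀ := L_f ⊗_s L_g (sym. prod.), ord ≤ 2.
L = (4 + 18·x + 108·x^2) + (2 - 10·x + 36·x^2 + 108·x^3)·Dx + (-1 + x - 7·x^2 + 9·x^3 + 18·x^4)·Dx^2  (order 2).
h: a_k = 0, 24, 24, 0, 48, 2184/5, …
ICs: h(0) = 0, h′(0) = 24.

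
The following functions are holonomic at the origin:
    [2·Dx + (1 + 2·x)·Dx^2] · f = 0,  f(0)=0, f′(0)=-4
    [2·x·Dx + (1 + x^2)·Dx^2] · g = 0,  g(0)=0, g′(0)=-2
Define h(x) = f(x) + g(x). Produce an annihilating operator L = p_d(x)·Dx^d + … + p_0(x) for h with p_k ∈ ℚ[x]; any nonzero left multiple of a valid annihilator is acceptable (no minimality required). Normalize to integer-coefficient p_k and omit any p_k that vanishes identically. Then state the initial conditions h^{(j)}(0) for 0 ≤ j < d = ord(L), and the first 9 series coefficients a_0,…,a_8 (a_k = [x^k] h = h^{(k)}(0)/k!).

f: a_k = 0, -4, 4, -16/3, 8, -64/5, 64/3, -256/7, 64, …
g: a_k = 0, -2, 0, 2/3, 0, -2/5, 0, 2/7, 0, …
Sum ⇒ L₀ = lclm(L_f,L_g) in ℚ(x)⟨Dx⟩.
L = (-2 - 12·x + 6·x^2 + 4·x^3)·Dx + (-5 - 4·x - 9·x^2 + 12·x^3 + 8·x^4)·Dx^2 + (-1 - x + 2·x^2 + x^3 + 3·x^4 + 2·x^5)·Dx^3  (order 3).
h: a_k = 0, -6, 4, -14/3, 8, -66/5, 64/3, -254/7, 64, …
ICs: h(0) = 0, h′(0) = -6, h′′(0) = 8.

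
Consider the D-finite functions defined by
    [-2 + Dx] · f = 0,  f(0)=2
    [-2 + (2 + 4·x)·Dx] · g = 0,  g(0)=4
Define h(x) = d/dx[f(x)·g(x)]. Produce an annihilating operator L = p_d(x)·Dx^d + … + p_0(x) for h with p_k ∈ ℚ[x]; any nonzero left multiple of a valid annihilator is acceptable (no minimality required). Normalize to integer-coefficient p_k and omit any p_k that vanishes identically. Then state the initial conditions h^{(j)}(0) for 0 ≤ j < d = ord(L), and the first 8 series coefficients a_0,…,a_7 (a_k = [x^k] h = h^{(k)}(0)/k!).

L = (7 + 24·x + 16·x^2) + (-3 - 10·x - 8·x^2)·Dx  (order 1).
h: a_k = 24, 56, 68, 44, 107/3, -89/15, 1123/30, -39551/630, …
ICs: h(0) = 24.

f: a_k = 2, 4, 4, 8/3, 4/3, 8/15, 8/45, 16/315, …
g: a_k = 4, 4, -2, 2, -5/2, 7/2, -21/4, 33/4, …
L₀ := L_f ⊗_s L_g (sym. prod.), ord ≤ 1.
Differentiate: ansatz ord ≤ ord L₀ ⇒ L.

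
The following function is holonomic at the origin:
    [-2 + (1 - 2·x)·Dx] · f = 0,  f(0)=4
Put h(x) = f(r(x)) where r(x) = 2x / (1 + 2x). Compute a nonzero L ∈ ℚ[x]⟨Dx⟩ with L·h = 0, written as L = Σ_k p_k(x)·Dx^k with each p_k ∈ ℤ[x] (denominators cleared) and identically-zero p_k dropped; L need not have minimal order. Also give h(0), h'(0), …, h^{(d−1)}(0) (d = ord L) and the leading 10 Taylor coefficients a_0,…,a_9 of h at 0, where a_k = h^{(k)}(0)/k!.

L = 4 + (-1 + 4·x^2)·Dx  (order 1).
h: a_k = 4, 16, 32, 64, 128, 256, 512, 1024, 2048, 4096, …
ICs: h(0) = 4.

f: a_k = 4, 8, 16, 32, 64, 128, 256, 512, 1024, 2048, …
f∘r: x↦r, Dx↦Dx/r' in L_f ⇒ L₀.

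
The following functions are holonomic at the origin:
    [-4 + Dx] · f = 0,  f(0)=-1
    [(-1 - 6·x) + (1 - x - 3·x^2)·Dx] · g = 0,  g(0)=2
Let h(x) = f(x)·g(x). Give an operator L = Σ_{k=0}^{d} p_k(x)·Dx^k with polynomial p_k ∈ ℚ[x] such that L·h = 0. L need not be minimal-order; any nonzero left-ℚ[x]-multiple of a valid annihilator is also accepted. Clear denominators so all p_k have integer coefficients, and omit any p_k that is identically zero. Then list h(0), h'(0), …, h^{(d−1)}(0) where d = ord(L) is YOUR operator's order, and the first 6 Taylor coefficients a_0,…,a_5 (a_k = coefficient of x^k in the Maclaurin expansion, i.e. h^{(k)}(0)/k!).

f: a_k = -1, -4, -8, -32/3, -32/3, -128/15, …
g: a_k = 2, 2, 8, 14, 38, 80, …
Sym-product of L_f,L_g gives L₀ (≤ ord 1).
L = (5 + 2·x - 12·x^2) + (-1 + x + 3·x^2)·Dx  (order 1).
h: a_k = -2, -10, -32, -250/3, -602/3, -7016/15, …
ICs: h(0) = -2.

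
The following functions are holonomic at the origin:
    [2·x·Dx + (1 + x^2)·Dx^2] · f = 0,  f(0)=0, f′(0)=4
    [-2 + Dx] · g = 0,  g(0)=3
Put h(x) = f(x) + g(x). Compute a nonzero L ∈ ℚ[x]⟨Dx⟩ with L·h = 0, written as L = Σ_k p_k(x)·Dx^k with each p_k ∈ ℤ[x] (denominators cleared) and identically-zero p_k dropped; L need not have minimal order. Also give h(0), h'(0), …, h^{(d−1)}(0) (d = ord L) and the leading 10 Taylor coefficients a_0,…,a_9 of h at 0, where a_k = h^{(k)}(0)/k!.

f: a_k = 0, 4, 0, -4/3, 0, 4/5, 0, -4/7, 0, 4/9, …
g: a_k = 3, 6, 6, 4, 2, 4/5, 4/15, 8/105, 2/105, 4/945, …
Sum ⇒ L₀ = lclm(L_f,L_g) in ℚ(x)⟨Dx⟩.
L = (2 - 4·x - 6·x^2 - 4·x^3)·Dx + (-3 - x^2 - 2·x^4)·Dx^2 + (1 + x + 2·x^2 + x^3 + x^4)·Dx^3  (order 3).
h: a_k = 3, 10, 6, 8/3, 2, 8/5, 4/15, -52/105, 2/105, 424/945, …
ICs: h(0) = 3, h′(0) = 10, h′′(0) = 12.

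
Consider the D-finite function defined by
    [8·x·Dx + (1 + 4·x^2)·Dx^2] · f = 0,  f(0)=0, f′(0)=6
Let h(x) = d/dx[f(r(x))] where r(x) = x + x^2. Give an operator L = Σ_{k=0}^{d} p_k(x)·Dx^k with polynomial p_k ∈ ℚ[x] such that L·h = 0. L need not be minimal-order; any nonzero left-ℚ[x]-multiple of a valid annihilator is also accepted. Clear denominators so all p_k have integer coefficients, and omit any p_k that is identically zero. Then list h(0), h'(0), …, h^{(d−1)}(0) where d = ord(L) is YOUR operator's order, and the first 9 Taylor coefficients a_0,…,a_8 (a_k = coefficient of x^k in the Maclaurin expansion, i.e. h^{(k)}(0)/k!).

L = (-2 + 8·x + 32·x^2 + 48·x^3 + 24·x^4) + (1 + 2·x + 4·x^2 + 16·x^3 + 20·x^4 + 8·x^5)·Dx  (order 1).
h: a_k = 6, 12, -24, -96, -24, 528, 960, -1536, -7968, …
ICs: h(0) = 6.

f: a_k = 0, 6, 0, -8, 0, 96/5, 0, -384/7, 0, …
Change of var in L_f (x↦r) gives L₀.
h=h₀': d/dx-closure on L₀ ⇒ L.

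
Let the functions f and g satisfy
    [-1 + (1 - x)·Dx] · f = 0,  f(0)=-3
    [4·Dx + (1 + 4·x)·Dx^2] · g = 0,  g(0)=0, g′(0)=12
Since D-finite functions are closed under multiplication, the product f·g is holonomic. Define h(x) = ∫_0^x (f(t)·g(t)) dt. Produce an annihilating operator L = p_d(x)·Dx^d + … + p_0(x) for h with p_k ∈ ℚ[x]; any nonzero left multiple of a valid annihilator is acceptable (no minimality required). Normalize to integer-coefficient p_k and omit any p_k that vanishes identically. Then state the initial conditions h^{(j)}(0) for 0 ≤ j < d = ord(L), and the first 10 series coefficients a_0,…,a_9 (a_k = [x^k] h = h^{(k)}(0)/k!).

f: a_k = -3, -3, -3, -3, -3, -3, -3, -3, -3, -3, …
g: a_k = 0, 12, -24, 64, -192, 3072/5, -2048, 49152/7, -24576, 262144/3, …
Product ⇒ symmetric product L₀, ord ≤ 2.
h=∫h₀ ⇒ L = L₀·Dx.
L = 4·Dx + (-2 + 12·x)·Dx^2 + (-1 - 3·x + 4·x^2)·Dx^3  (order 3).
h: a_k = 0, 0, -18, 12, -39, 84, -1186/5, 3372/5, -143013/70, 669476/105, …
ICs: h(0) = 0, h′(0) = 0, h′′(0) = -36.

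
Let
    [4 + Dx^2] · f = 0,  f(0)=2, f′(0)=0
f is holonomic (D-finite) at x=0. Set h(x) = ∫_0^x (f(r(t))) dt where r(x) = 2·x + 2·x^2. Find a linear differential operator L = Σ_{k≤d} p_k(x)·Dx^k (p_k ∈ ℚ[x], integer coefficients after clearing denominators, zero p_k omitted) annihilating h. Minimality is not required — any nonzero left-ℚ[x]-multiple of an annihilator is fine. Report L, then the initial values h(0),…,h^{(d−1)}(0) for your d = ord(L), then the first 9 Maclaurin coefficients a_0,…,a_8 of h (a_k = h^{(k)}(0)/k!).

f: a_k = 2, 0, -4, 0, 4/3, 0, -8/45, 0, 4/315, …
Change of var in L_f (x↦r) gives L₀.
h=∫h₀ ⇒ L = L₀·Dx.
L = (16 + 96·x + 192·x^2 + 128·x^3)·Dx - 2·Dx^2 + (1 + 2·x)·Dx^3  (order 3).
h: a_k = 0, 2, 0, -16/3, -8, 16/15, 128/9, 5248/315, 32/15, …
ICs: h(0) = 0, h′(0) = 2, h′′(0) = 0.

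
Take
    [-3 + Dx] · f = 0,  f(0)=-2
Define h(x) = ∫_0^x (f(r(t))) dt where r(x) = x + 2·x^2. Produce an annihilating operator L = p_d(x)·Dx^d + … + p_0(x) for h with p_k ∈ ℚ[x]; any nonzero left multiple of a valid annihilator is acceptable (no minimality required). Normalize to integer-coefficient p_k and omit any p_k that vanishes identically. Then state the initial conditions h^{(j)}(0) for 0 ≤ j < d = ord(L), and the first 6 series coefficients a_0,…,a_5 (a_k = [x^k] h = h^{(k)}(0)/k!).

L = (-3 - 12·x)·Dx + Dx^2  (order 2).
h: a_k = 0, -2, -3, -7, -45/4, -387/20, …
ICs: h(0) = 0, h′(0) = -2.

f: a_k = -2, -6, -9, -9, -27/4, -81/20, …
f∘r: x↦r, Dx↦Dx/r' in L_f ⇒ L₀.
Integrate: L := L₀·Dx.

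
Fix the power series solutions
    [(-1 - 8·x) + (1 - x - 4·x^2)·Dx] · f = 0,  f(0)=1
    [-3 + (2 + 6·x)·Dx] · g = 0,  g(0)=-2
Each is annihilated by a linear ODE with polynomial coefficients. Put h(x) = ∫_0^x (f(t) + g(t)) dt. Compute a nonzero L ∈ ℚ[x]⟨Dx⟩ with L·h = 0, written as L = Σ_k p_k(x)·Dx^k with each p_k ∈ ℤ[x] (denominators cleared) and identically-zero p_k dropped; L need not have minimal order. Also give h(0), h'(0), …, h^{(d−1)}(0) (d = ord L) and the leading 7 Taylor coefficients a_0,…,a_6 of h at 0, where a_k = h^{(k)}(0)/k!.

f: a_k = 1, 1, 5, 9, 29, 65, 181, …
g: a_k = -2, -3, 9/4, -27/8, 405/64, -1701/128, 15309/512, …
f+g: L₀ = lclm(L_f,L_g), ord ≤ 1+1.
∫: right-multiply L₀ by Dx.
L = (-69 - 387·x - 900·x^2 - 1440·x^3)·Dx + (49 + 318·x + 1257·x^2 + 3240·x^3 + 3600·x^4)·Dx^2 + (2 - 46·x - 234·x^2 + 86·x^3 + 1440·x^4 + 1440·x^5)·Dx^3  (order 3).
h: a_k = 0, -1, -1, 29/12, 45/32, 2261/320, 6619/768, …
ICs: h(0) = 0, h′(0) = -1, h′′(0) = -2.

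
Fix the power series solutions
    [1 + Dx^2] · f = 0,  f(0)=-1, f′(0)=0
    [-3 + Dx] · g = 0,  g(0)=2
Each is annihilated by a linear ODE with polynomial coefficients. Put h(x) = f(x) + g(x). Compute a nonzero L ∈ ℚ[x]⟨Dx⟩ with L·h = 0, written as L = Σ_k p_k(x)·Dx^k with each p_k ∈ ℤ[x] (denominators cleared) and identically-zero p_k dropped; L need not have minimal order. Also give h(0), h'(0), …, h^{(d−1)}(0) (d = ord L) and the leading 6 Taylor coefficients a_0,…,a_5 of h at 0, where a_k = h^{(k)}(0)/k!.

L = -3 + Dx - 3·Dx^2 + Dx^3  (order 3).
h: a_k = 1, 6, 19/2, 9, 161/24, 81/20, …
ICs: h(0) = 1, h′(0) = 6, h′′(0) = 19.

f: a_k = -1, 0, 1/2, 0, -1/24, 0, …
g: a_k = 2, 6, 9, 9, 27/4, 81/20, …
Weyl lclm of L_f,L_g ⇒ L₀ (ord ≤ 3).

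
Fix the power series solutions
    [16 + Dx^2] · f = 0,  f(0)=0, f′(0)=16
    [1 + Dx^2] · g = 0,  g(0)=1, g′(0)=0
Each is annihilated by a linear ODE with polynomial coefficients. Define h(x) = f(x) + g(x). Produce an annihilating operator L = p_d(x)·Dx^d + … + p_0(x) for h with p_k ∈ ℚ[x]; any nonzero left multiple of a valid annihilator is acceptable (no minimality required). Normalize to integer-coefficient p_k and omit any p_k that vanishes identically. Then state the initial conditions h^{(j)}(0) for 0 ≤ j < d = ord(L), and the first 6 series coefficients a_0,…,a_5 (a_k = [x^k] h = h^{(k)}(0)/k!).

L = 16 + 17·Dx^2 + Dx^4  (order 4).
h: a_k = 1, 16, -1/2, -128/3, 1/24, 512/15, …
ICs: h(0) = 1, h′(0) = 16, h′′(0) = -1, h′′′(0) = -256.

f: a_k = 0, 16, 0, -128/3, 0, 512/15, …
g: a_k = 1, 0, -1/2, 0, 1/24, 0, …
L₀ := lclm(L_f,L_g); ord L₀ ≤ 2+2.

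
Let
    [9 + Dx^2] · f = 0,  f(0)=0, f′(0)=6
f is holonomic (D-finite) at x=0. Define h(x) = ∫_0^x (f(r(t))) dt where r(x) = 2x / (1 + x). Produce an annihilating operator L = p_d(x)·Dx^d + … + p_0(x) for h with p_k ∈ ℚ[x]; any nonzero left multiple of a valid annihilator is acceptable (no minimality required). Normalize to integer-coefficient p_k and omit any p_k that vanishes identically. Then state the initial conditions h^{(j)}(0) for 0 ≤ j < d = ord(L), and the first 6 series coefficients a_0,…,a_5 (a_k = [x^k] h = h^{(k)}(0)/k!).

L = 36·Dx + (2 + 6·x + 6·x^2 + 2·x^3)·Dx^2 + (1 + 4·x + 6·x^2 + 4·x^3 + x^4)·Dx^3  (order 3).
h: a_k = 0, 0, 6, -4, -15, 204/5, …
ICs: h(0) = 0, h′(0) = 0, h′′(0) = 12.

f: a_k = 0, 6, 0, -9, 0, 81/20, …
Substitute x→r, Dx→(1/r')Dx; clear ⇒ L₀.
∫: right-multiply L₀ by Dx.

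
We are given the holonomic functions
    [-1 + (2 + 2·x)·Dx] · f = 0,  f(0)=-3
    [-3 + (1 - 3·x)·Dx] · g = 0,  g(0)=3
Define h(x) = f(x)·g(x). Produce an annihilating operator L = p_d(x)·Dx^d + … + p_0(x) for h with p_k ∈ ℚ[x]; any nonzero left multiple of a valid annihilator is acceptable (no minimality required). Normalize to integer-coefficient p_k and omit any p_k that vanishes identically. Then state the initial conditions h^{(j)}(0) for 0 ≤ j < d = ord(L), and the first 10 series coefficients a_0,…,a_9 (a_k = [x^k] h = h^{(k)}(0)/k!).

L = (7 + 3·x) + (-2 + 4·x + 6·x^2)·Dx  (order 1).
h: a_k = -9, -63/2, -747/8, -4491/16, -107739/128, -646497/256, -7757775/1024, -46546947/2048, -2234249595/32768, -13405504005/65536, …
ICs: h(0) = -9.

f: a_k = -3, -3/2, 3/8, -3/16, 15/128, -21/256, 63/1024, -99/2048, 1287/32768, -2145/65536, …
g: a_k = 3, 9, 27, 81, 243, 729, 2187, 6561, 19683, 59049, …
Product ⇒ symmetric product L₀, ord ≤ 1.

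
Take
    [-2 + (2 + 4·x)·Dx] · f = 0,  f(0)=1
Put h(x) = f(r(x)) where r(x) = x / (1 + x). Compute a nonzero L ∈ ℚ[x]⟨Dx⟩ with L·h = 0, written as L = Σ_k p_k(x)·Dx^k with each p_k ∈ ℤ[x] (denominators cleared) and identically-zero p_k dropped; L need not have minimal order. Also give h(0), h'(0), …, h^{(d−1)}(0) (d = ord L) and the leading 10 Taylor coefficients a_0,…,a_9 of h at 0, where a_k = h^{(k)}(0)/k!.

f: a_k = 1, 1, -1/2, 1/2, -5/8, 7/8, -21/16, 33/16, -429/128, 715/128, …
L₀ from L_f via x↦r, Dx↦r'^{-1}Dx.
L = -1 + (1 + 4·x + 3·x^2)·Dx  (order 1).
h: a_k = 1, 1, -3/2, 5/2, -37/8, 75/8, -327/16, 753/16, -14445/128, 35699/128, …
ICs: h(0) = 1.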